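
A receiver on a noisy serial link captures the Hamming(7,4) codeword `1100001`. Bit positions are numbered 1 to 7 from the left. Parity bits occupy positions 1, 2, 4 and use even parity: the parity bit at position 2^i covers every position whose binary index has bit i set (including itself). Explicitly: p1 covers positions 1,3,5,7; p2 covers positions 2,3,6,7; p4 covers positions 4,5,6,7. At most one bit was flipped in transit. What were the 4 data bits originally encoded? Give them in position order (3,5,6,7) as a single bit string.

0001

s1: b1⊕b3⊕b5⊕b7 = 1⊕0⊕0⊕1 = 0
s2: b2⊕b3⊕b6⊕b7 = 1⊕0⊕0⊕1 = 0
s4: b4⊕b5⊕b6⊕b7 = 0⊕0⊕0⊕1 = 1
Syndrome (s4...s1) = 100 → position 4.
Flip bit 4: corrected codeword = 1101001
Data bits at positions 3,5,6,7: 0001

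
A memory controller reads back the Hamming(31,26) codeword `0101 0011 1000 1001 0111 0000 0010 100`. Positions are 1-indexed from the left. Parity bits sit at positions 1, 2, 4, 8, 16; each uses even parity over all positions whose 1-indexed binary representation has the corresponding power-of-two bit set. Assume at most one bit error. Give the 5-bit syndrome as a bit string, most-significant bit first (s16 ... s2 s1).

01110

s1: b1⊕b3⊕b5⊕b7⊕b9⊕b11⊕b13⊕b15⊕b17⊕b19⊕b21⊕b23⊕b25⊕b27⊕b29⊕b31 = 0⊕0⊕0⊕1⊕1⊕0⊕1⊕0⊕0⊕1⊕0⊕0⊕0⊕1⊕1⊕0 = 0
s2: b2⊕b3⊕b6⊕b7⊕b10⊕b11⊕b14⊕b15⊕b18⊕b19⊕b22⊕b23⊕b26⊕b27⊕b30⊕b31 = 1⊕0⊕0⊕1⊕0⊕0⊕0⊕0⊕1⊕1⊕0⊕0⊕0⊕1⊕0⊕0 = 1
s4: b4⊕b5⊕b6⊕b7⊕b12⊕b13⊕b14⊕b15⊕b20⊕b21⊕b22⊕b23⊕b28⊕b29⊕b30⊕b31 = 1⊕0⊕0⊕1⊕0⊕1⊕0⊕0⊕1⊕0⊕0⊕0⊕0⊕1⊕0⊕0 = 1
s8: b8⊕b9⊕b10⊕b11⊕b12⊕b13⊕b14⊕b15⊕b24⊕b25⊕b26⊕b27⊕b28⊕b29⊕b30⊕b31 = 1⊕1⊕0⊕0⊕0⊕1⊕0⊕0⊕0⊕0⊕0⊕1⊕0⊕1⊕0⊕0 = 1
s16: b16⊕b17⊕b18⊕b19⊕b20⊕b21⊕b22⊕b23⊕b24⊕b25⊕b26⊕b27⊕b28⊕b29⊕b30⊕b31 = 1⊕0⊕1⊕1⊕1⊕0⊕0⊕0⊕0⊕0⊕0⊕1⊕0⊕1⊕0⊕0 = 0
Syndrome (s16...s1) = 01110 → position 14.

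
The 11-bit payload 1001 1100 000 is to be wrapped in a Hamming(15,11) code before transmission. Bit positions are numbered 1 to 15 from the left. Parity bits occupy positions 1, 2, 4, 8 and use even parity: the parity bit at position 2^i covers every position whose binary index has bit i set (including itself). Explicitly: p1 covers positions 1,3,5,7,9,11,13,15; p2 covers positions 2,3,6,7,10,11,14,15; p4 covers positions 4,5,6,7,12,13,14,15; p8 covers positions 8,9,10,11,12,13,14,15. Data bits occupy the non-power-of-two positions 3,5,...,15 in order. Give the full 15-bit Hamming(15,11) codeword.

111100101100000

Place data bits at non-power-of-two positions: b3=1, b5=0, b6=0, b7=1, b9=1, b10=1, b11=0, b12=0, b13=0, b14=0, b15=0.
p1 = XOR of data positions {3,5,7,9,11,13,15} = 1⊕0⊕1⊕1⊕0⊕0⊕0 = 1
p2 = XOR of data positions {3,6,7,10,11,14,15} = 1⊕0⊕1⊕1⊕0⊕0⊕0 = 1
p4 = XOR of data positions {5,6,7,12,13,14,15} = 0⊕0⊕1⊕0⊕0⊕0⊕0 = 1
p8 = XOR of data positions {9,10,11,12,13,14,15} = 1⊕1⊕0⊕0⊕0⊕0⊕0 = 0
Codeword b1..b15 = 111100101100000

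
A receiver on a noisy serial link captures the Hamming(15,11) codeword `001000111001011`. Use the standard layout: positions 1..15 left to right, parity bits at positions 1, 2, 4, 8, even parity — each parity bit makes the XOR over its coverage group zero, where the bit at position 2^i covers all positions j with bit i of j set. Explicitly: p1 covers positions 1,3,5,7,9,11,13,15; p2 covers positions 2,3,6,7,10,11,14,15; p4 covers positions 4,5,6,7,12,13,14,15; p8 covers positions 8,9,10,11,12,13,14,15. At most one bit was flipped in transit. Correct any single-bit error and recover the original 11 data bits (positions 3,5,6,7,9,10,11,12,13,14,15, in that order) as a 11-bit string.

s1: b1⊕b3⊕b5⊕b7⊕b9⊕b11⊕b13⊕b15 = 0⊕1⊕0⊕1⊕1⊕0⊕0⊕1 = 0
s2: b2⊕b3⊕b6⊕b7⊕b10⊕b11⊕b14⊕b15 = 0⊕1⊕0⊕1⊕0⊕0⊕1⊕1 = 0
s4: b4⊕b5⊕b6⊕b7⊕b12⊕b13⊕b14⊕b15 = 0⊕0⊕0⊕1⊕1⊕0⊕1⊕1 = 0
s8: b8⊕b9⊕b10⊕b11⊕b12⊕b13⊕b14⊕b15 = 1⊕1⊕0⊕0⊕1⊕0⊕1⊕1 = 1
Syndrome (s8...s1) = 1000 → position 8.
Flip bit 8: corrected codeword = 001000101001011
Data bits at positions 3,5,6,7,9,10,11,12,13,14,15: 10011001011

10011001011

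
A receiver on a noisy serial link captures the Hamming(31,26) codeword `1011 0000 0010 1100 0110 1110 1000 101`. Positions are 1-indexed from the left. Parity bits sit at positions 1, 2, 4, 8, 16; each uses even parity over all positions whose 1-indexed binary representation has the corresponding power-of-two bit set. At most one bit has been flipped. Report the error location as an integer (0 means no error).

0

s1: b1⊕b3⊕b5⊕b7⊕b9⊕b11⊕b13⊕b15⊕b17⊕b19⊕b21⊕b23⊕b25⊕b27⊕b29⊕b31 = 1⊕1⊕0⊕0⊕0⊕1⊕1⊕0⊕0⊕1⊕1⊕1⊕1⊕0⊕1⊕1 = 0
s2: b2⊕b3⊕b6⊕b7⊕b10⊕b11⊕b14⊕b15⊕b18⊕b19⊕b22⊕b23⊕b26⊕b27⊕b30⊕b31 = 0⊕1⊕0⊕0⊕0⊕1⊕1⊕0⊕1⊕1⊕1⊕1⊕0⊕0⊕0⊕1 = 0
s4: b4⊕b5⊕b6⊕b7⊕b12⊕b13⊕b14⊕b15⊕b20⊕b21⊕b22⊕b23⊕b28⊕b29⊕b30⊕b31 = 1⊕0⊕0⊕0⊕0⊕1⊕1⊕0⊕0⊕1⊕1⊕1⊕0⊕1⊕0⊕1 = 0
s8: b8⊕b9⊕b10⊕b11⊕b12⊕b13⊕b14⊕b15⊕b24⊕b25⊕b26⊕b27⊕b28⊕b29⊕b30⊕b31 = 0⊕0⊕0⊕1⊕0⊕1⊕1⊕0⊕0⊕1⊕0⊕0⊕0⊕1⊕0⊕1 = 0
s16: b16⊕b17⊕b18⊕b19⊕b20⊕b21⊕b22⊕b23⊕b24⊕b25⊕b26⊕b27⊕b28⊕b29⊕b30⊕b31 = 0⊕0⊕1⊕1⊕0⊕1⊕1⊕1⊕0⊕1⊕0⊕0⊕0⊕1⊕0⊕1 = 0
Syndrome (s16...s1) = 00000 → position 0 (no error).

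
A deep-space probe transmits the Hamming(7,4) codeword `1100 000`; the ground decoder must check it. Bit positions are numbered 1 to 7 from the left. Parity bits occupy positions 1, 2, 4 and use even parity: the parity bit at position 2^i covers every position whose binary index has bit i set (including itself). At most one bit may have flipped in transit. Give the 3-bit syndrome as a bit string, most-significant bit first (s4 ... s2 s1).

s1: b1⊕b3⊕b5⊕b7 = 1⊕0⊕0⊕0 = 1
s2: b2⊕b3⊕b6⊕b7 = 1⊕0⊕0⊕0 = 1
s4: b4⊕b5⊕b6⊕b7 = 0⊕0⊕0⊕0 = 0
Syndrome (s4...s1) = 011 → position 3.

011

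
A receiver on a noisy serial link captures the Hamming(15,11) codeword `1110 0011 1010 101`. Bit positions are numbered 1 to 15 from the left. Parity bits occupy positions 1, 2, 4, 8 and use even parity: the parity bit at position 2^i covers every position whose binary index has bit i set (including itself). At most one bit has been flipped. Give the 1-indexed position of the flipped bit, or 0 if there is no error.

15

s1: b1⊕b3⊕b5⊕b7⊕b9⊕b11⊕b13⊕b15 = 1⊕1⊕0⊕1⊕1⊕1⊕1⊕1 = 1
s2: b2⊕b3⊕b6⊕b7⊕b10⊕b11⊕b14⊕b15 = 1⊕1⊕0⊕1⊕0⊕1⊕0⊕1 = 1
s4: b4⊕b5⊕b6⊕b7⊕b12⊕b13⊕b14⊕b15 = 0⊕0⊕0⊕1⊕0⊕1⊕0⊕1 = 1
s8: b8⊕b9⊕b10⊕b11⊕b12⊕b13⊕b14⊕b15 = 1⊕1⊕0⊕1⊕0⊕1⊕0⊕1 = 1
Syndrome (s8...s1) = 1111 → position 15.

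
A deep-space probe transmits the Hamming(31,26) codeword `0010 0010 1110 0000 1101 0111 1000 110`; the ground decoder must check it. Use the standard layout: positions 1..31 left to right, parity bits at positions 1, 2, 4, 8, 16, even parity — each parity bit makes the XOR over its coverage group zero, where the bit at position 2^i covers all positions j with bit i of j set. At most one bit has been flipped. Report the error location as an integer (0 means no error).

s1: b1⊕b3⊕b5⊕b7⊕b9⊕b11⊕b13⊕b15⊕b17⊕b19⊕b21⊕b23⊕b25⊕b27⊕b29⊕b31 = 0⊕1⊕0⊕1⊕1⊕1⊕0⊕0⊕1⊕0⊕0⊕1⊕1⊕0⊕1⊕0 = 0
s2: b2⊕b3⊕b6⊕b7⊕b10⊕b11⊕b14⊕b15⊕b18⊕b19⊕b22⊕b23⊕b26⊕b27⊕b30⊕b31 = 0⊕1⊕0⊕1⊕1⊕1⊕0⊕0⊕1⊕0⊕1⊕1⊕0⊕0⊕1⊕0 = 0
s4: b4⊕b5⊕b6⊕b7⊕b12⊕b13⊕b14⊕b15⊕b20⊕b21⊕b22⊕b23⊕b28⊕b29⊕b30⊕b31 = 0⊕0⊕0⊕1⊕0⊕0⊕0⊕0⊕1⊕0⊕1⊕1⊕0⊕1⊕1⊕0 = 0
s8: b8⊕b9⊕b10⊕b11⊕b12⊕b13⊕b14⊕b15⊕b24⊕b25⊕b26⊕b27⊕b28⊕b29⊕b30⊕b31 = 0⊕1⊕1⊕1⊕0⊕0⊕0⊕0⊕1⊕1⊕0⊕0⊕0⊕1⊕1⊕0 = 1
s16: b16⊕b17⊕b18⊕b19⊕b20⊕b21⊕b22⊕b23⊕b24⊕b25⊕b26⊕b27⊕b28⊕b29⊕b30⊕b31 = 0⊕1⊕1⊕0⊕1⊕0⊕1⊕1⊕1⊕1⊕0⊕0⊕0⊕1⊕1⊕0 = 1
Syndrome (s16...s1) = 11000 → position 24.

24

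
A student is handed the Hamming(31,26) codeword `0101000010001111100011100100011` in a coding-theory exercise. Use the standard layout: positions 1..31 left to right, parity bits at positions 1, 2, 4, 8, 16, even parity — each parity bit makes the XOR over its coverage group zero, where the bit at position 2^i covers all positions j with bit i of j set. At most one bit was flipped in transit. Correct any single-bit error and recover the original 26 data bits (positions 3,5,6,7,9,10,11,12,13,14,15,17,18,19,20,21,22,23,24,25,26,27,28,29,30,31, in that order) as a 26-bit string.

00001000011100011100100011

s1: b1⊕b3⊕b5⊕b7⊕b9⊕b11⊕b13⊕b15⊕b17⊕b19⊕b21⊕b23⊕b25⊕b27⊕b29⊕b31 = 0⊕0⊕0⊕0⊕1⊕0⊕1⊕1⊕1⊕0⊕1⊕1⊕0⊕0⊕0⊕1 = 1
s2: b2⊕b3⊕b6⊕b7⊕b10⊕b11⊕b14⊕b15⊕b18⊕b19⊕b22⊕b23⊕b26⊕b27⊕b30⊕b31 = 1⊕0⊕0⊕0⊕0⊕0⊕1⊕1⊕0⊕0⊕1⊕1⊕1⊕0⊕1⊕1 = 0
s4: b4⊕b5⊕b6⊕b7⊕b12⊕b13⊕b14⊕b15⊕b20⊕b21⊕b22⊕b23⊕b28⊕b29⊕b30⊕b31 = 1⊕0⊕0⊕0⊕0⊕1⊕1⊕1⊕0⊕1⊕1⊕1⊕0⊕0⊕1⊕1 = 1
s8: b8⊕b9⊕b10⊕b11⊕b12⊕b13⊕b14⊕b15⊕b24⊕b25⊕b26⊕b27⊕b28⊕b29⊕b30⊕b31 = 0⊕1⊕0⊕0⊕0⊕1⊕1⊕1⊕0⊕0⊕1⊕0⊕0⊕0⊕1⊕1 = 1
s16: b16⊕b17⊕b18⊕b19⊕b20⊕b21⊕b22⊕b23⊕b24⊕b25⊕b26⊕b27⊕b28⊕b29⊕b30⊕b31 = 1⊕1⊕0⊕0⊕0⊕1⊕1⊕1⊕0⊕0⊕1⊕0⊕0⊕0⊕1⊕1 = 0
Syndrome (s16...s1) = 01101 → position 13.
Flip bit 13: corrected codeword = 0101000010000111100011100100011
Data bits at positions 3,5,6,7,9,10,11,12,13,14,15,17,18,19,20,21,22,23,24,25,26,27,28,29,30,31: 00001000011100011100100011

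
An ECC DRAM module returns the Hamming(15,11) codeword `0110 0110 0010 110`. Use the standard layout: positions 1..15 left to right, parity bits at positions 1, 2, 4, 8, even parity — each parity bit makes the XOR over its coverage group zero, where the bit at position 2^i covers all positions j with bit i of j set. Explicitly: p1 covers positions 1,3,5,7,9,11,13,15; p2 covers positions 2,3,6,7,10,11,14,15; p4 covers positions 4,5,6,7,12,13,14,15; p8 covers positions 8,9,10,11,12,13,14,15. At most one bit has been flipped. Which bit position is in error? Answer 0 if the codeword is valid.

s1: b1⊕b3⊕b5⊕b7⊕b9⊕b11⊕b13⊕b15 = 0⊕1⊕0⊕1⊕0⊕1⊕1⊕0 = 0
s2: b2⊕b3⊕b6⊕b7⊕b10⊕b11⊕b14⊕b15 = 1⊕1⊕1⊕1⊕0⊕1⊕1⊕0 = 0
s4: b4⊕b5⊕b6⊕b7⊕b12⊕b13⊕b14⊕b15 = 0⊕0⊕1⊕1⊕0⊕1⊕1⊕0 = 0
s8: b8⊕b9⊕b10⊕b11⊕b12⊕b13⊕b14⊕b15 = 0⊕0⊕0⊕1⊕0⊕1⊕1⊕0 = 1
Syndrome (s8...s1) = 1000 → position 8.

8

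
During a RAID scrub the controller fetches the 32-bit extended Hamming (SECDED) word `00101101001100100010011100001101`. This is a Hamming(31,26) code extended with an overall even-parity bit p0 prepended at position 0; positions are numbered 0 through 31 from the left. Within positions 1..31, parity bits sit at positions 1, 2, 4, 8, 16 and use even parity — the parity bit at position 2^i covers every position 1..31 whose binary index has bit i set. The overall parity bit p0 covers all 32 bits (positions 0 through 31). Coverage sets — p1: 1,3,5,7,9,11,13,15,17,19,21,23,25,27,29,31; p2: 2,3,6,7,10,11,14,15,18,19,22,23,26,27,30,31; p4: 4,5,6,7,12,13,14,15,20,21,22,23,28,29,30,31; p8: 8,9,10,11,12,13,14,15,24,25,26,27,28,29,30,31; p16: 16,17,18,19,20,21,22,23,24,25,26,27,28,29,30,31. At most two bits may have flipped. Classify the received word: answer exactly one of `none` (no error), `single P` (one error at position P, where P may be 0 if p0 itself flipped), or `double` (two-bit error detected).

s1: b1⊕b3⊕b5⊕b7⊕b9⊕b11⊕b13⊕b15⊕b17⊕b19⊕b21⊕b23⊕b25⊕b27⊕b29⊕b31 = 0⊕0⊕1⊕1⊕0⊕1⊕0⊕0⊕0⊕0⊕1⊕1⊕0⊕0⊕1⊕1 = 1
s2: b2⊕b3⊕b6⊕b7⊕b10⊕b11⊕b14⊕b15⊕b18⊕b19⊕b22⊕b23⊕b26⊕b27⊕b30⊕b31 = 1⊕0⊕0⊕1⊕1⊕1⊕1⊕0⊕1⊕0⊕1⊕1⊕0⊕0⊕0⊕1 = 1
s4: b4⊕b5⊕b6⊕b7⊕b12⊕b13⊕b14⊕b15⊕b20⊕b21⊕b22⊕b23⊕b28⊕b29⊕b30⊕b31 = 1⊕1⊕0⊕1⊕0⊕0⊕1⊕0⊕0⊕1⊕1⊕1⊕1⊕1⊕0⊕1 = 0
s8: b8⊕b9⊕b10⊕b11⊕b12⊕b13⊕b14⊕b15⊕b24⊕b25⊕b26⊕b27⊕b28⊕b29⊕b30⊕b31 = 0⊕0⊕1⊕1⊕0⊕0⊕1⊕0⊕0⊕0⊕0⊕0⊕1⊕1⊕0⊕1 = 0
s16: b16⊕b17⊕b18⊕b19⊕b20⊕b21⊕b22⊕b23⊕b24⊕b25⊕b26⊕b27⊕b28⊕b29⊕b30⊕b31 = 0⊕0⊕1⊕0⊕0⊕1⊕1⊕1⊕0⊕0⊕0⊕0⊕1⊕1⊕0⊕1 = 1
Syndrome (s16...s1) = 10011 → position 19.
Overall parity (XOR of all 32 bits, including p0): 0⊕0⊕1⊕0⊕1⊕1⊕0⊕1⊕0⊕0⊕1⊕1⊕0⊕0⊕1⊕0⊕0⊕0⊕1⊕0⊕0⊕1⊕1⊕1⊕0⊕0⊕0⊕0⊕1⊕1⊕0⊕1 = 0
Overall=0, syndrome position=19 → double-bit error detected (uncorrectable).

double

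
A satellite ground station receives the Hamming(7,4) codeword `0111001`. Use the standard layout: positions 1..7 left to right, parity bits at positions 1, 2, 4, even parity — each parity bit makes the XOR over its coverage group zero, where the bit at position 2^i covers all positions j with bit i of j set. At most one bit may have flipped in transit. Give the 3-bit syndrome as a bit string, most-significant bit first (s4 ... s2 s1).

s1: b1⊕b3⊕b5⊕b7 = 0⊕1⊕0⊕1 = 0
s2: b2⊕b3⊕b6⊕b7 = 1⊕1⊕0⊕1 = 1
s4: b4⊕b5⊕b6⊕b7 = 1⊕0⊕0⊕1 = 0
Syndrome (s4...s1) = 010 → position 2.

010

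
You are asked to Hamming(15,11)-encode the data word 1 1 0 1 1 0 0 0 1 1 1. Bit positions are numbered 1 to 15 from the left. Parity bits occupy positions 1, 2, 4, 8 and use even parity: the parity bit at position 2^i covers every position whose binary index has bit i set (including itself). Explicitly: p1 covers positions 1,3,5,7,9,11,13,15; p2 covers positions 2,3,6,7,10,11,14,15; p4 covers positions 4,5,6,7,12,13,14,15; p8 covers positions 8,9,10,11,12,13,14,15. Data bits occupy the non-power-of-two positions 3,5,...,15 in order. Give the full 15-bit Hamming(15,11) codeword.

001110101000111

Place data bits at non-power-of-two positions: b3=1, b5=1, b6=0, b7=1, b9=1, b10=0, b11=0, b12=0, b13=1, b14=1, b15=1.
p1 = XOR of data positions {3,5,7,9,11,13,15} = 1⊕1⊕1⊕1⊕0⊕1⊕1 = 0
p2 = XOR of data positions {3,6,7,10,11,14,15} = 1⊕0⊕1⊕0⊕0⊕1⊕1 = 0
p4 = XOR of data positions {5,6,7,12,13,14,15} = 1⊕0⊕1⊕0⊕1⊕1⊕1 = 1
p8 = XOR of data positions {9,10,11,12,13,14,15} = 1⊕0⊕0⊕0⊕1⊕1⊕1 = 0
Codeword b1..b15 = 001110101000111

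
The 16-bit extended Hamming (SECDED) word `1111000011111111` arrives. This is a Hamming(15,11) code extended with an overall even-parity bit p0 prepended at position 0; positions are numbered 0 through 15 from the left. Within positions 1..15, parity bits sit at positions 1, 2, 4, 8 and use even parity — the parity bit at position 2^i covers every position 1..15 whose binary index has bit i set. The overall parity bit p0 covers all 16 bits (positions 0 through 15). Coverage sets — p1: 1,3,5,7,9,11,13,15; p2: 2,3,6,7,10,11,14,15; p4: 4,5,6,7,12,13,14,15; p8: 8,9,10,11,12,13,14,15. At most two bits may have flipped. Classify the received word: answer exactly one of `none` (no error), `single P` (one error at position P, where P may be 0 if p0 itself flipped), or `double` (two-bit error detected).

none

s1: b1⊕b3⊕b5⊕b7⊕b9⊕b11⊕b13⊕b15 = 1⊕1⊕0⊕0⊕1⊕1⊕1⊕1 = 0
s2: b2⊕b3⊕b6⊕b7⊕b10⊕b11⊕b14⊕b15 = 1⊕1⊕0⊕0⊕1⊕1⊕1⊕1 = 0
s4: b4⊕b5⊕b6⊕b7⊕b12⊕b13⊕b14⊕b15 = 0⊕0⊕0⊕0⊕1⊕1⊕1⊕1 = 0
s8: b8⊕b9⊕b10⊕b11⊕b12⊕b13⊕b14⊕b15 = 1⊕1⊕1⊕1⊕1⊕1⊕1⊕1 = 0
Syndrome (s8...s1) = 0000 → position 0 (no error).
Overall parity (XOR of all 16 bits, including p0): 1⊕1⊕1⊕1⊕0⊕0⊕0⊕0⊕1⊕1⊕1⊕1⊕1⊕1⊕1⊕1 = 0
Overall=0, syndrome position=0 → no error.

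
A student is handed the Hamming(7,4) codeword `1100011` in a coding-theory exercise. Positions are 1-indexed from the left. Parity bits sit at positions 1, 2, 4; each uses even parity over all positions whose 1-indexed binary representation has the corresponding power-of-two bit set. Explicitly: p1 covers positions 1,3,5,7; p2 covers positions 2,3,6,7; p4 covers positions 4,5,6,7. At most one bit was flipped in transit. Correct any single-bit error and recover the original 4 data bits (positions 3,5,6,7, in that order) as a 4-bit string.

0011

s1: b1⊕b3⊕b5⊕b7 = 1⊕0⊕0⊕1 = 0
s2: b2⊕b3⊕b6⊕b7 = 1⊕0⊕1⊕1 = 1
s4: b4⊕b5⊕b6⊕b7 = 0⊕0⊕1⊕1 = 0
Syndrome (s4...s1) = 010 → position 2.
Flip bit 2: corrected codeword = 1000011
Data bits at positions 3,5,6,7: 0011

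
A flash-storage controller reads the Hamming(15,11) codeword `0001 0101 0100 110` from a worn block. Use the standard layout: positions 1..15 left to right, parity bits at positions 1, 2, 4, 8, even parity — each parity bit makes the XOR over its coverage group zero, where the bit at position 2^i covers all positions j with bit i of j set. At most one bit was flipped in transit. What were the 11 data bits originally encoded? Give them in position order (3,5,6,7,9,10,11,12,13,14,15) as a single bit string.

10100100110

s1: b1⊕b3⊕b5⊕b7⊕b9⊕b11⊕b13⊕b15 = 0⊕0⊕0⊕0⊕0⊕0⊕1⊕0 = 1
s2: b2⊕b3⊕b6⊕b7⊕b10⊕b11⊕b14⊕b15 = 0⊕0⊕1⊕0⊕1⊕0⊕1⊕0 = 1
s4: b4⊕b5⊕b6⊕b7⊕b12⊕b13⊕b14⊕b15 = 1⊕0⊕1⊕0⊕0⊕1⊕1⊕0 = 0
s8: b8⊕b9⊕b10⊕b11⊕b12⊕b13⊕b14⊕b15 = 1⊕0⊕1⊕0⊕0⊕1⊕1⊕0 = 0
Syndrome (s8...s1) = 0011 → position 3.
Flip bit 3: corrected codeword = 001101010100110
Data bits at positions 3,5,6,7,9,10,11,12,13,14,15: 10100100110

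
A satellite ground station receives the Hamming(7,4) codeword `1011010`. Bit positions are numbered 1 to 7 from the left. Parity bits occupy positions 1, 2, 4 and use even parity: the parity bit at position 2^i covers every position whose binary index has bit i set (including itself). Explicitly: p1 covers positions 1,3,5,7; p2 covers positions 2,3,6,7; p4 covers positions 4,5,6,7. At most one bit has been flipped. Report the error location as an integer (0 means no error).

0

s1: b1⊕b3⊕b5⊕b7 = 1⊕1⊕0⊕0 = 0
s2: b2⊕b3⊕b6⊕b7 = 0⊕1⊕1⊕0 = 0
s4: b4⊕b5⊕b6⊕b7 = 1⊕0⊕1⊕0 = 0
Syndrome (s4...s1) = 000 → position 0 (no error).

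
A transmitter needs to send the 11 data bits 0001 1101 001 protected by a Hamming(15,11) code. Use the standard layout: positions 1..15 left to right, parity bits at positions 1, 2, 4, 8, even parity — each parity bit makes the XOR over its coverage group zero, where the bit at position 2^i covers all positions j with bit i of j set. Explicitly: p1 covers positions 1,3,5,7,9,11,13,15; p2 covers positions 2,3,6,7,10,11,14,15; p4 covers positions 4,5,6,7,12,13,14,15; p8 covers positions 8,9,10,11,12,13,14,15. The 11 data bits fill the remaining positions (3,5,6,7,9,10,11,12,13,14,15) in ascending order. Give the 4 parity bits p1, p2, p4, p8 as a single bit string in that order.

1110

Place data bits at non-power-of-two positions: b3=0, b5=0, b6=0, b7=1, b9=1, b10=1, b11=0, b12=1, b13=0, b14=0, b15=1.
p1 = XOR of data positions {3,5,7,9,11,13,15} = 0⊕0⊕1⊕1⊕0⊕0⊕1 = 1
p2 = XOR of data positions {3,6,7,10,11,14,15} = 0⊕0⊕1⊕1⊕0⊕0⊕1 = 1
p4 = XOR of data positions {5,6,7,12,13,14,15} = 0⊕0⊕1⊕1⊕0⊕0⊕1 = 1
p8 = XOR of data positions {9,10,11,12,13,14,15} = 1⊕1⊕0⊕1⊕0⊕0⊕1 = 0
Parity bits p1,p2,p4,p8 = 1110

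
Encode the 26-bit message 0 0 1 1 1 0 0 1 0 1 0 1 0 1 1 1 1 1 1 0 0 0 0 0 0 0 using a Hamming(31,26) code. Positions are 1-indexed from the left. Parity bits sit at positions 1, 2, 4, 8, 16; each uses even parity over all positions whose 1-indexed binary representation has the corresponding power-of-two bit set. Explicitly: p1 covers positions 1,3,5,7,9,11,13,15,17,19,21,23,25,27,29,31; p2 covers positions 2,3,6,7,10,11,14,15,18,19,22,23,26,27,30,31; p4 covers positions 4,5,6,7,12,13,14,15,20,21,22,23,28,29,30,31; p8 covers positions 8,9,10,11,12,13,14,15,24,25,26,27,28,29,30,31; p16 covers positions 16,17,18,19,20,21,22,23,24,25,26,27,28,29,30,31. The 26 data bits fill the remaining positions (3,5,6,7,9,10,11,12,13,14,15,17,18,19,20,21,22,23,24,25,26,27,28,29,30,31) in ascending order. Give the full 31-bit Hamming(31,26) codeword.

0000011010010101101111110000000

Place data bits at non-power-of-two positions: b3=0, b5=0, b6=1, b7=1, b9=1, b10=0, b11=0, b12=1, b13=0, b14=1, b15=0, b17=1, b18=0, b19=1, b20=1, b21=1, b22=1, b23=1, b24=1, b25=0, b26=0, b27=0, b28=0, b29=0, b30=0, b31=0.
p1 = XOR of data positions {3,5,7,9,11,13,15,17,19,21,23,25,27,29,31} = 0⊕0⊕1⊕1⊕0⊕0⊕0⊕1⊕1⊕1⊕1⊕0⊕0⊕0⊕0 = 0
p2 = XOR of data positions {3,6,7,10,11,14,15,18,19,22,23,26,27,30,31} = 0⊕1⊕1⊕0⊕0⊕1⊕0⊕0⊕1⊕1⊕1⊕0⊕0⊕0⊕0 = 0
p4 = XOR of data positions {5,6,7,12,13,14,15,20,21,22,23,28,29,30,31} = 0⊕1⊕1⊕1⊕0⊕1⊕0⊕1⊕1⊕1⊕1⊕0⊕0⊕0⊕0 = 0
p8 = XOR of data positions {9,10,11,12,13,14,15,24,25,26,27,28,29,30,31} = 1⊕0⊕0⊕1⊕0⊕1⊕0⊕1⊕0⊕0⊕0⊕0⊕0⊕0⊕0 = 0
p16 = XOR of data positions {17,18,19,20,21,22,23,24,25,26,27,28,29,30,31} = 1⊕0⊕1⊕1⊕1⊕1⊕1⊕1⊕0⊕0⊕0⊕0⊕0⊕0⊕0 = 1
Codeword b1..b31 = 0000011010010101101111110000000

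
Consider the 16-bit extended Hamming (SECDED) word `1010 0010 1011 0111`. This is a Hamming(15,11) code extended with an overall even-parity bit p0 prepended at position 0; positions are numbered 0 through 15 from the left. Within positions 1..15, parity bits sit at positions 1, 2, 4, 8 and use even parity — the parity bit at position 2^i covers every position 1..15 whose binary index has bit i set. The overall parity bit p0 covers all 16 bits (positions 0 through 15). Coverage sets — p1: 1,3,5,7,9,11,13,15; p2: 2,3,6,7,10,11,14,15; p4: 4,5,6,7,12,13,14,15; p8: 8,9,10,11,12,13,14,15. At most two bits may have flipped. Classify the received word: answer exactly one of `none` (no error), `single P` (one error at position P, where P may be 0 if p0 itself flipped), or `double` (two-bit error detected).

s1: b1⊕b3⊕b5⊕b7⊕b9⊕b11⊕b13⊕b15 = 0⊕0⊕0⊕0⊕0⊕1⊕1⊕1 = 1
s2: b2⊕b3⊕b6⊕b7⊕b10⊕b11⊕b14⊕b15 = 1⊕0⊕1⊕0⊕1⊕1⊕1⊕1 = 0
s4: b4⊕b5⊕b6⊕b7⊕b12⊕b13⊕b14⊕b15 = 0⊕0⊕1⊕0⊕0⊕1⊕1⊕1 = 0
s8: b8⊕b9⊕b10⊕b11⊕b12⊕b13⊕b14⊕b15 = 1⊕0⊕1⊕1⊕0⊕1⊕1⊕1 = 0
Syndrome (s8...s1) = 0001 → position 1.
Overall parity (XOR of all 16 bits, including p0): 1⊕0⊕1⊕0⊕0⊕0⊕1⊕0⊕1⊕0⊕1⊕1⊕0⊕1⊕1⊕1 = 1
Overall=1, syndrome position=1 → single-bit error at position 1.

single 1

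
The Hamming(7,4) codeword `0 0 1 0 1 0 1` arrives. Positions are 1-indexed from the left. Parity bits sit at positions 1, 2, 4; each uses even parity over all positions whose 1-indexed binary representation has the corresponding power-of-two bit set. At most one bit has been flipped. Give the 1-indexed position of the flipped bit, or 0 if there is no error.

1

s1: b1⊕b3⊕b5⊕b7 = 0⊕1⊕1⊕1 = 1
s2: b2⊕b3⊕b6⊕b7 = 0⊕1⊕0⊕1 = 0
s4: b4⊕b5⊕b6⊕b7 = 0⊕1⊕0⊕1 = 0
Syndrome (s4...s1) = 001 → position 1.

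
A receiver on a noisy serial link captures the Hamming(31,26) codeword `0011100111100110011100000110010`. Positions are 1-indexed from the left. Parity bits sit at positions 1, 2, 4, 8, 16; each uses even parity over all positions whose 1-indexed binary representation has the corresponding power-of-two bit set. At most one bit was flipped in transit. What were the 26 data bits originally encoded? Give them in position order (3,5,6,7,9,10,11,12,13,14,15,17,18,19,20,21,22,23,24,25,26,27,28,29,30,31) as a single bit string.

s1: b1⊕b3⊕b5⊕b7⊕b9⊕b11⊕b13⊕b15⊕b17⊕b19⊕b21⊕b23⊕b25⊕b27⊕b29⊕b31 = 0⊕1⊕1⊕0⊕1⊕1⊕0⊕1⊕0⊕1⊕0⊕0⊕0⊕1⊕0⊕0 = 1
s2: b2⊕b3⊕b6⊕b7⊕b10⊕b11⊕b14⊕b15⊕b18⊕b19⊕b22⊕b23⊕b26⊕b27⊕b30⊕b31 = 0⊕1⊕0⊕0⊕1⊕1⊕1⊕1⊕1⊕1⊕0⊕0⊕1⊕1⊕1⊕0 = 0
s4: b4⊕b5⊕b6⊕b7⊕b12⊕b13⊕b14⊕b15⊕b20⊕b21⊕b22⊕b23⊕b28⊕b29⊕b30⊕b31 = 1⊕1⊕0⊕0⊕0⊕0⊕1⊕1⊕1⊕0⊕0⊕0⊕0⊕0⊕1⊕0 = 0
s8: b8⊕b9⊕b10⊕b11⊕b12⊕b13⊕b14⊕b15⊕b24⊕b25⊕b26⊕b27⊕b28⊕b29⊕b30⊕b31 = 1⊕1⊕1⊕1⊕0⊕0⊕1⊕1⊕0⊕0⊕1⊕1⊕0⊕0⊕1⊕0 = 1
s16: b16⊕b17⊕b18⊕b19⊕b20⊕b21⊕b22⊕b23⊕b24⊕b25⊕b26⊕b27⊕b28⊕b29⊕b30⊕b31 = 0⊕0⊕1⊕1⊕1⊕0⊕0⊕0⊕0⊕0⊕1⊕1⊕0⊕0⊕1⊕0 = 0
Syndrome (s16...s1) = 01001 → position 9.
Flip bit 9: corrected codeword = 0011100101100110011100000110010
Data bits at positions 3,5,6,7,9,10,11,12,13,14,15,17,18,19,20,21,22,23,24,25,26,27,28,29,30,31: 11000110011011100000110010

11000110011011100000110010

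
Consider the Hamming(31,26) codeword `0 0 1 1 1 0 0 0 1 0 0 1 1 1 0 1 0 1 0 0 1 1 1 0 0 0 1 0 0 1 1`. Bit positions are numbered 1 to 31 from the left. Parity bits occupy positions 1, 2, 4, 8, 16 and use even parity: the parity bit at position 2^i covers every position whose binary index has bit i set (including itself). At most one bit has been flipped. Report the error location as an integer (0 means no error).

s1: b1⊕b3⊕b5⊕b7⊕b9⊕b11⊕b13⊕b15⊕b17⊕b19⊕b21⊕b23⊕b25⊕b27⊕b29⊕b31 = 0⊕1⊕1⊕0⊕1⊕0⊕1⊕0⊕0⊕0⊕1⊕1⊕0⊕1⊕0⊕1 = 0
s2: b2⊕b3⊕b6⊕b7⊕b10⊕b11⊕b14⊕b15⊕b18⊕b19⊕b22⊕b23⊕b26⊕b27⊕b30⊕b31 = 0⊕1⊕0⊕0⊕0⊕0⊕1⊕0⊕1⊕0⊕1⊕1⊕0⊕1⊕1⊕1 = 0
s4: b4⊕b5⊕b6⊕b7⊕b12⊕b13⊕b14⊕b15⊕b20⊕b21⊕b22⊕b23⊕b28⊕b29⊕b30⊕b31 = 1⊕1⊕0⊕0⊕1⊕1⊕1⊕0⊕0⊕1⊕1⊕1⊕0⊕0⊕1⊕1 = 0
s8: b8⊕b9⊕b10⊕b11⊕b12⊕b13⊕b14⊕b15⊕b24⊕b25⊕b26⊕b27⊕b28⊕b29⊕b30⊕b31 = 0⊕1⊕0⊕0⊕1⊕1⊕1⊕0⊕0⊕0⊕0⊕1⊕0⊕0⊕1⊕1 = 1
s16: b16⊕b17⊕b18⊕b19⊕b20⊕b21⊕b22⊕b23⊕b24⊕b25⊕b26⊕b27⊕b28⊕b29⊕b30⊕b31 = 1⊕0⊕1⊕0⊕0⊕1⊕1⊕1⊕0⊕0⊕0⊕1⊕0⊕0⊕1⊕1 = 0
Syndrome (s16...s1) = 01000 → position 8.

8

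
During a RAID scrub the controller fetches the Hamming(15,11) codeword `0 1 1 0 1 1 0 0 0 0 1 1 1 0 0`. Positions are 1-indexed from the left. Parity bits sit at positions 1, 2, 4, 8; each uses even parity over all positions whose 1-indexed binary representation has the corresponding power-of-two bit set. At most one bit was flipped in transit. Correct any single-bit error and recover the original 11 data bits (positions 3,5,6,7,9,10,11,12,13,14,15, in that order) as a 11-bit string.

11100011100

s1: b1⊕b3⊕b5⊕b7⊕b9⊕b11⊕b13⊕b15 = 0⊕1⊕1⊕0⊕0⊕1⊕1⊕0 = 0
s2: b2⊕b3⊕b6⊕b7⊕b10⊕b11⊕b14⊕b15 = 1⊕1⊕1⊕0⊕0⊕1⊕0⊕0 = 0
s4: b4⊕b5⊕b6⊕b7⊕b12⊕b13⊕b14⊕b15 = 0⊕1⊕1⊕0⊕1⊕1⊕0⊕0 = 0
s8: b8⊕b9⊕b10⊕b11⊕b12⊕b13⊕b14⊕b15 = 0⊕0⊕0⊕1⊕1⊕1⊕0⊕0 = 1
Syndrome (s8...s1) = 1000 → position 8.
Flip bit 8: corrected codeword = 011011010011100
Data bits at positions 3,5,6,7,9,10,11,12,13,14,15: 11100011100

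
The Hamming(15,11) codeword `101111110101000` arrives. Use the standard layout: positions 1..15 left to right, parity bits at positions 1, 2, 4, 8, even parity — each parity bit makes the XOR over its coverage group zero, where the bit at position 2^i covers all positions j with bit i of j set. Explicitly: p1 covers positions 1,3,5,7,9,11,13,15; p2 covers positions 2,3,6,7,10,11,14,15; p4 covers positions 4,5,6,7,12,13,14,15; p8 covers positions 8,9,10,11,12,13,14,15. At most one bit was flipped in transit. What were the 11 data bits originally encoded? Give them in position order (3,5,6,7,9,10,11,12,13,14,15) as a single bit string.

s1: b1⊕b3⊕b5⊕b7⊕b9⊕b11⊕b13⊕b15 = 1⊕1⊕1⊕1⊕0⊕0⊕0⊕0 = 0
s2: b2⊕b3⊕b6⊕b7⊕b10⊕b11⊕b14⊕b15 = 0⊕1⊕1⊕1⊕1⊕0⊕0⊕0 = 0
s4: b4⊕b5⊕b6⊕b7⊕b12⊕b13⊕b14⊕b15 = 1⊕1⊕1⊕1⊕1⊕0⊕0⊕0 = 1
s8: b8⊕b9⊕b10⊕b11⊕b12⊕b13⊕b14⊕b15 = 1⊕0⊕1⊕0⊕1⊕0⊕0⊕0 = 1
Syndrome (s8...s1) = 1100 → position 12.
Flip bit 12: corrected codeword = 101111110100000
Data bits at positions 3,5,6,7,9,10,11,12,13,14,15: 11110100000

11110100000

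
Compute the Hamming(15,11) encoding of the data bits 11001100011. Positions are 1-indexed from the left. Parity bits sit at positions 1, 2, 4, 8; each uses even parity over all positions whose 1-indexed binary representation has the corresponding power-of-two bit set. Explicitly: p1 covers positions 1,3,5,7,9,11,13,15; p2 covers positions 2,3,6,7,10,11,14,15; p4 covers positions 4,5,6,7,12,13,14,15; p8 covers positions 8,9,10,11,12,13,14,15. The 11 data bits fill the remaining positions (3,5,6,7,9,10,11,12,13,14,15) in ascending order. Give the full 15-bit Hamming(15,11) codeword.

Place data bits at non-power-of-two positions: b3=1, b5=1, b6=0, b7=0, b9=1, b10=1, b11=0, b12=0, b13=0, b14=1, b15=1.
p1 = XOR of data positions {3,5,7,9,11,13,15} = 1⊕1⊕0⊕1⊕0⊕0⊕1 = 0
p2 = XOR of data positions {3,6,7,10,11,14,15} = 1⊕0⊕0⊕1⊕0⊕1⊕1 = 0
p4 = XOR of data positions {5,6,7,12,13,14,15} = 1⊕0⊕0⊕0⊕0⊕1⊕1 = 1
p8 = XOR of data positions {9,10,11,12,13,14,15} = 1⊕1⊕0⊕0⊕0⊕1⊕1 = 0
Codeword b1..b15 = 001110001100011

001110001100011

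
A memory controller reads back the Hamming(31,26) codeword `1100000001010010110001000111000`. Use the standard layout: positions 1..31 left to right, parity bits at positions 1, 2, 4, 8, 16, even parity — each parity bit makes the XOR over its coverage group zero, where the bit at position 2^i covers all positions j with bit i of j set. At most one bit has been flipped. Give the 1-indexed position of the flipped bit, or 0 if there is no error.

2

s1: b1⊕b3⊕b5⊕b7⊕b9⊕b11⊕b13⊕b15⊕b17⊕b19⊕b21⊕b23⊕b25⊕b27⊕b29⊕b31 = 1⊕0⊕0⊕0⊕0⊕0⊕0⊕1⊕1⊕0⊕0⊕0⊕0⊕1⊕0⊕0 = 0
s2: b2⊕b3⊕b6⊕b7⊕b10⊕b11⊕b14⊕b15⊕b18⊕b19⊕b22⊕b23⊕b26⊕b27⊕b30⊕b31 = 1⊕0⊕0⊕0⊕1⊕0⊕0⊕1⊕1⊕0⊕1⊕0⊕1⊕1⊕0⊕0 = 1
s4: b4⊕b5⊕b6⊕b7⊕b12⊕b13⊕b14⊕b15⊕b20⊕b21⊕b22⊕b23⊕b28⊕b29⊕b30⊕b31 = 0⊕0⊕0⊕0⊕1⊕0⊕0⊕1⊕0⊕0⊕1⊕0⊕1⊕0⊕0⊕0 = 0
s8: b8⊕b9⊕b10⊕b11⊕b12⊕b13⊕b14⊕b15⊕b24⊕b25⊕b26⊕b27⊕b28⊕b29⊕b30⊕b31 = 0⊕0⊕1⊕0⊕1⊕0⊕0⊕1⊕0⊕0⊕1⊕1⊕1⊕0⊕0⊕0 = 0
s16: b16⊕b17⊕b18⊕b19⊕b20⊕b21⊕b22⊕b23⊕b24⊕b25⊕b26⊕b27⊕b28⊕b29⊕b30⊕b31 = 0⊕1⊕1⊕0⊕0⊕0⊕1⊕0⊕0⊕0⊕1⊕1⊕1⊕0⊕0⊕0 = 0
Syndrome (s16...s1) = 00010 → position 2.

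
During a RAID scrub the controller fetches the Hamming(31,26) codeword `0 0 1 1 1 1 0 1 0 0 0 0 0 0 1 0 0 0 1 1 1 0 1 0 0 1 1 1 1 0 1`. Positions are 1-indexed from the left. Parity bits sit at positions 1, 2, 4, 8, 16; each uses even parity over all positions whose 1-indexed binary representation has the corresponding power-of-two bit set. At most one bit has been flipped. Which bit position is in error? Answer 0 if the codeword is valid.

s1: b1⊕b3⊕b5⊕b7⊕b9⊕b11⊕b13⊕b15⊕b17⊕b19⊕b21⊕b23⊕b25⊕b27⊕b29⊕b31 = 0⊕1⊕1⊕0⊕0⊕0⊕0⊕1⊕0⊕1⊕1⊕1⊕0⊕1⊕1⊕1 = 1
s2: b2⊕b3⊕b6⊕b7⊕b10⊕b11⊕b14⊕b15⊕b18⊕b19⊕b22⊕b23⊕b26⊕b27⊕b30⊕b31 = 0⊕1⊕1⊕0⊕0⊕0⊕0⊕1⊕0⊕1⊕0⊕1⊕1⊕1⊕0⊕1 = 0
s4: b4⊕b5⊕b6⊕b7⊕b12⊕b13⊕b14⊕b15⊕b20⊕b21⊕b22⊕b23⊕b28⊕b29⊕b30⊕b31 = 1⊕1⊕1⊕0⊕0⊕0⊕0⊕1⊕1⊕1⊕0⊕1⊕1⊕1⊕0⊕1 = 0
s8: b8⊕b9⊕b10⊕b11⊕b12⊕b13⊕b14⊕b15⊕b24⊕b25⊕b26⊕b27⊕b28⊕b29⊕b30⊕b31 = 1⊕0⊕0⊕0⊕0⊕0⊕0⊕1⊕0⊕0⊕1⊕1⊕1⊕1⊕0⊕1 = 1
s16: b16⊕b17⊕b18⊕b19⊕b20⊕b21⊕b22⊕b23⊕b24⊕b25⊕b26⊕b27⊕b28⊕b29⊕b30⊕b31 = 0⊕0⊕0⊕1⊕1⊕1⊕0⊕1⊕0⊕0⊕1⊕1⊕1⊕1⊕0⊕1 = 1
Syndrome (s16...s1) = 11001 → position 25.

25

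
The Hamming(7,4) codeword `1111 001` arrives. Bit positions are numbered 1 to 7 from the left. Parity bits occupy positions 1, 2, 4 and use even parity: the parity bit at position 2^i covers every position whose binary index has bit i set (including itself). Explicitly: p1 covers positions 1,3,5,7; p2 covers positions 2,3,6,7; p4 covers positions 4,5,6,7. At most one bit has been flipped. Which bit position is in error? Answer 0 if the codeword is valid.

s1: b1⊕b3⊕b5⊕b7 = 1⊕1⊕0⊕1 = 1
s2: b2⊕b3⊕b6⊕b7 = 1⊕1⊕0⊕1 = 1
s4: b4⊕b5⊕b6⊕b7 = 1⊕0⊕0⊕1 = 0
Syndrome (s4...s1) = 011 → position 3.

3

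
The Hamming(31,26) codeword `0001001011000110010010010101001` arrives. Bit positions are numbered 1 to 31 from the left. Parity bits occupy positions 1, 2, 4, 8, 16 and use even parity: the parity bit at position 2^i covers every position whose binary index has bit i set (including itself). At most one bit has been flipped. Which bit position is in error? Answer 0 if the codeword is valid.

s1: b1⊕b3⊕b5⊕b7⊕b9⊕b11⊕b13⊕b15⊕b17⊕b19⊕b21⊕b23⊕b25⊕b27⊕b29⊕b31 = 0⊕0⊕0⊕1⊕1⊕0⊕0⊕1⊕0⊕0⊕1⊕0⊕0⊕0⊕0⊕1 = 1
s2: b2⊕b3⊕b6⊕b7⊕b10⊕b11⊕b14⊕b15⊕b18⊕b19⊕b22⊕b23⊕b26⊕b27⊕b30⊕b31 = 0⊕0⊕0⊕1⊕1⊕0⊕1⊕1⊕1⊕0⊕0⊕0⊕1⊕0⊕0⊕1 = 1
s4: b4⊕b5⊕b6⊕b7⊕b12⊕b13⊕b14⊕b15⊕b20⊕b21⊕b22⊕b23⊕b28⊕b29⊕b30⊕b31 = 1⊕0⊕0⊕1⊕0⊕0⊕1⊕1⊕0⊕1⊕0⊕0⊕1⊕0⊕0⊕1 = 1
s8: b8⊕b9⊕b10⊕b11⊕b12⊕b13⊕b14⊕b15⊕b24⊕b25⊕b26⊕b27⊕b28⊕b29⊕b30⊕b31 = 0⊕1⊕1⊕0⊕0⊕0⊕1⊕1⊕1⊕0⊕1⊕0⊕1⊕0⊕0⊕1 = 0
s16: b16⊕b17⊕b18⊕b19⊕b20⊕b21⊕b22⊕b23⊕b24⊕b25⊕b26⊕b27⊕b28⊕b29⊕b30⊕b31 = 0⊕0⊕1⊕0⊕0⊕1⊕0⊕0⊕1⊕0⊕1⊕0⊕1⊕0⊕0⊕1 = 0
Syndrome (s16...s1) = 00111 → position 7.

7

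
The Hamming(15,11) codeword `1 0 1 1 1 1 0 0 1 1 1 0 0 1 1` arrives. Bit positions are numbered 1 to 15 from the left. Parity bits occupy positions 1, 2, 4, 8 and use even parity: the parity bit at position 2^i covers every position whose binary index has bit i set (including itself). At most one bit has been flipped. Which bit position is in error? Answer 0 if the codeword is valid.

12

s1: b1⊕b3⊕b5⊕b7⊕b9⊕b11⊕b13⊕b15 = 1⊕1⊕1⊕0⊕1⊕1⊕0⊕1 = 0
s2: b2⊕b3⊕b6⊕b7⊕b10⊕b11⊕b14⊕b15 = 0⊕1⊕1⊕0⊕1⊕1⊕1⊕1 = 0
s4: b4⊕b5⊕b6⊕b7⊕b12⊕b13⊕b14⊕b15 = 1⊕1⊕1⊕0⊕0⊕0⊕1⊕1 = 1
s8: b8⊕b9⊕b10⊕b11⊕b12⊕b13⊕b14⊕b15 = 0⊕1⊕1⊕1⊕0⊕0⊕1⊕1 = 1
Syndrome (s8...s1) = 1100 → position 12.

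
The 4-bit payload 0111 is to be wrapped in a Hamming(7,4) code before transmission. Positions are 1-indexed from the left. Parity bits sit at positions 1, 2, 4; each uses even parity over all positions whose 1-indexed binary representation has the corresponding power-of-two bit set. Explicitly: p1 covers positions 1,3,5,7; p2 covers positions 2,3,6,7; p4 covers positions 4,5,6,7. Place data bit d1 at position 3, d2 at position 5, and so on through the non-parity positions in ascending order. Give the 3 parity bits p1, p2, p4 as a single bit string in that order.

001

Place data bits at non-power-of-two positions: b3=0, b5=1, b6=1, b7=1.
p1 = XOR of data positions {3,5,7} = 0⊕1⊕1 = 0
p2 = XOR of data positions {3,6,7} = 0⊕1⊕1 = 0
p4 = XOR of data positions {5,6,7} = 1⊕1⊕1 = 1
Parity bits p1,p2,p4 = 001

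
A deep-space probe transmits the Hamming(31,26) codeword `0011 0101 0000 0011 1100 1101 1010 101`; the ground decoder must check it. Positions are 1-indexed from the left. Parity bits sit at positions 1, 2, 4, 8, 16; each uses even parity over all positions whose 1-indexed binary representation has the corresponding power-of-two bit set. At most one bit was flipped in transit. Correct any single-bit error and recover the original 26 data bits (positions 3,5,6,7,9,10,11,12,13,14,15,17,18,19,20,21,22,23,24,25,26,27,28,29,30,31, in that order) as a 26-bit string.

s1: b1⊕b3⊕b5⊕b7⊕b9⊕b11⊕b13⊕b15⊕b17⊕b19⊕b21⊕b23⊕b25⊕b27⊕b29⊕b31 = 0⊕1⊕0⊕0⊕0⊕0⊕0⊕1⊕1⊕0⊕1⊕0⊕1⊕1⊕1⊕1 = 0
s2: b2⊕b3⊕b6⊕b7⊕b10⊕b11⊕b14⊕b15⊕b18⊕b19⊕b22⊕b23⊕b26⊕b27⊕b30⊕b31 = 0⊕1⊕1⊕0⊕0⊕0⊕0⊕1⊕1⊕0⊕1⊕0⊕0⊕1⊕0⊕1 = 1
s4: b4⊕b5⊕b6⊕b7⊕b12⊕b13⊕b14⊕b15⊕b20⊕b21⊕b22⊕b23⊕b28⊕b29⊕b30⊕b31 = 1⊕0⊕1⊕0⊕0⊕0⊕0⊕1⊕0⊕1⊕1⊕0⊕0⊕1⊕0⊕1 = 1
s8: b8⊕b9⊕b10⊕b11⊕b12⊕b13⊕b14⊕b15⊕b24⊕b25⊕b26⊕b27⊕b28⊕b29⊕b30⊕b31 = 1⊕0⊕0⊕0⊕0⊕0⊕0⊕1⊕1⊕1⊕0⊕1⊕0⊕1⊕0⊕1 = 1
s16: b16⊕b17⊕b18⊕b19⊕b20⊕b21⊕b22⊕b23⊕b24⊕b25⊕b26⊕b27⊕b28⊕b29⊕b30⊕b31 = 1⊕1⊕1⊕0⊕0⊕1⊕1⊕0⊕1⊕1⊕0⊕1⊕0⊕1⊕0⊕1 = 0
Syndrome (s16...s1) = 01110 → position 14.
Flip bit 14: corrected codeword = 0011010100000111110011011010101
Data bits at positions 3,5,6,7,9,10,11,12,13,14,15,17,18,19,20,21,22,23,24,25,26,27,28,29,30,31: 10100000011110011011010101

10100000011110011011010101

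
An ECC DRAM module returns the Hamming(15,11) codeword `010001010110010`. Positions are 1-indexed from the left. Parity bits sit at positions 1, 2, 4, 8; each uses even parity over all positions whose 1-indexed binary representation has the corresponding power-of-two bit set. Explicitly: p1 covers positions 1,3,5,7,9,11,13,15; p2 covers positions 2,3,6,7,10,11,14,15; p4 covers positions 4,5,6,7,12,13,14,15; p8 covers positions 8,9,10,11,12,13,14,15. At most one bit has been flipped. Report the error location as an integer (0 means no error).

3

s1: b1⊕b3⊕b5⊕b7⊕b9⊕b11⊕b13⊕b15 = 0⊕0⊕0⊕0⊕0⊕1⊕0⊕0 = 1
s2: b2⊕b3⊕b6⊕b7⊕b10⊕b11⊕b14⊕b15 = 1⊕0⊕1⊕0⊕1⊕1⊕1⊕0 = 1
s4: b4⊕b5⊕b6⊕b7⊕b12⊕b13⊕b14⊕b15 = 0⊕0⊕1⊕0⊕0⊕0⊕1⊕0 = 0
s8: b8⊕b9⊕b10⊕b11⊕b12⊕b13⊕b14⊕b15 = 1⊕0⊕1⊕1⊕0⊕0⊕1⊕0 = 0
Syndrome (s8...s1) = 0011 → position 3.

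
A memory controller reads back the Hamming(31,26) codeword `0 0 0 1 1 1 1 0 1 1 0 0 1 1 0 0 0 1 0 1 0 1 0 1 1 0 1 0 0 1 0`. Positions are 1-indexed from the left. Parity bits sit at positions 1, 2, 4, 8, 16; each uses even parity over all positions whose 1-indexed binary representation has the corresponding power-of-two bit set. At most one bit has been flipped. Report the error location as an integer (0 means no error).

20

s1: b1⊕b3⊕b5⊕b7⊕b9⊕b11⊕b13⊕b15⊕b17⊕b19⊕b21⊕b23⊕b25⊕b27⊕b29⊕b31 = 0⊕0⊕1⊕1⊕1⊕0⊕1⊕0⊕0⊕0⊕0⊕0⊕1⊕1⊕0⊕0 = 0
s2: b2⊕b3⊕b6⊕b7⊕b10⊕b11⊕b14⊕b15⊕b18⊕b19⊕b22⊕b23⊕b26⊕b27⊕b30⊕b31 = 0⊕0⊕1⊕1⊕1⊕0⊕1⊕0⊕1⊕0⊕1⊕0⊕0⊕1⊕1⊕0 = 0
s4: b4⊕b5⊕b6⊕b7⊕b12⊕b13⊕b14⊕b15⊕b20⊕b21⊕b22⊕b23⊕b28⊕b29⊕b30⊕b31 = 1⊕1⊕1⊕1⊕0⊕1⊕1⊕0⊕1⊕0⊕1⊕0⊕0⊕0⊕1⊕0 = 1
s8: b8⊕b9⊕b10⊕b11⊕b12⊕b13⊕b14⊕b15⊕b24⊕b25⊕b26⊕b27⊕b28⊕b29⊕b30⊕b31 = 0⊕1⊕1⊕0⊕0⊕1⊕1⊕0⊕1⊕1⊕0⊕1⊕0⊕0⊕1⊕0 = 0
s16: b16⊕b17⊕b18⊕b19⊕b20⊕b21⊕b22⊕b23⊕b24⊕b25⊕b26⊕b27⊕b28⊕b29⊕b30⊕b31 = 0⊕0⊕1⊕0⊕1⊕0⊕1⊕0⊕1⊕1⊕0⊕1⊕0⊕0⊕1⊕0 = 1
Syndrome (s16...s1) = 10100 → position 20.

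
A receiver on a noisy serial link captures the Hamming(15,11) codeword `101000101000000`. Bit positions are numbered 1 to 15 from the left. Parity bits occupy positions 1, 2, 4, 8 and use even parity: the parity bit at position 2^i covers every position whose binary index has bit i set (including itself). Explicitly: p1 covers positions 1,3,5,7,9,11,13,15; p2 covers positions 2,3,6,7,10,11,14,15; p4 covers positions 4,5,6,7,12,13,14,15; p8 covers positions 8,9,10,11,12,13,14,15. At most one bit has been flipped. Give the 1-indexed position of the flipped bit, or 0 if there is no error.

12

s1: b1⊕b3⊕b5⊕b7⊕b9⊕b11⊕b13⊕b15 = 1⊕1⊕0⊕1⊕1⊕0⊕0⊕0 = 0
s2: b2⊕b3⊕b6⊕b7⊕b10⊕b11⊕b14⊕b15 = 0⊕1⊕0⊕1⊕0⊕0⊕0⊕0 = 0
s4: b4⊕b5⊕b6⊕b7⊕b12⊕b13⊕b14⊕b15 = 0⊕0⊕0⊕1⊕0⊕0⊕0⊕0 = 1
s8: b8⊕b9⊕b10⊕b11⊕b12⊕b13⊕b14⊕b15 = 0⊕1⊕0⊕0⊕0⊕0⊕0⊕0 = 1
Syndrome (s8...s1) = 1100 → position 12.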